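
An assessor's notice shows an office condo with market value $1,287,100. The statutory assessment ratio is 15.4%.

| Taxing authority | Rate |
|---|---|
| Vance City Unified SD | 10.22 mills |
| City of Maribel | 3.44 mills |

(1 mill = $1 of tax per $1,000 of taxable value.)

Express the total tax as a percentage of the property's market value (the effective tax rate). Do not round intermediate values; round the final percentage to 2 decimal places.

Assessed value = $1,287,100 × 0.154 = $198,213.4
Vance City Unified SD: $198,213.4 × 0.01022 = $2,025.740948
City of Maribel: $198,213.4 × 0.00344 = $681.854096
Total tax = $2,707.595044
Effective rate = $2,707.595044 ÷ $1,287,100 = 0.21% of market value

0.21%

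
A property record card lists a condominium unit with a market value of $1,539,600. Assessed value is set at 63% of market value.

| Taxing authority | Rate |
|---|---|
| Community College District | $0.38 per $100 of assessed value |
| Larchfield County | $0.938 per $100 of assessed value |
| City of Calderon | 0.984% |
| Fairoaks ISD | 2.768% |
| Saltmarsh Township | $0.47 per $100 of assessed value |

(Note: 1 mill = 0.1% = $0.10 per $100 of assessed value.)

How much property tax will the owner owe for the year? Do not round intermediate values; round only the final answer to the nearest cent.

$53,735.12

Assessed value = $1,539,600 × 0.63 = $969,948
Community College District: $969,948 × 0.0038 = $3,685.8024
Larchfield County: $969,948 × 0.00938 = $9,098.11224
City of Calderon: $969,948 × 0.00984 = $9,544.28832
Fairoaks ISD: $969,948 × 0.02768 = $26,848.16064
Saltmarsh Township: $969,948 × 0.0047 = $4,558.7556
Total = $53,735.1192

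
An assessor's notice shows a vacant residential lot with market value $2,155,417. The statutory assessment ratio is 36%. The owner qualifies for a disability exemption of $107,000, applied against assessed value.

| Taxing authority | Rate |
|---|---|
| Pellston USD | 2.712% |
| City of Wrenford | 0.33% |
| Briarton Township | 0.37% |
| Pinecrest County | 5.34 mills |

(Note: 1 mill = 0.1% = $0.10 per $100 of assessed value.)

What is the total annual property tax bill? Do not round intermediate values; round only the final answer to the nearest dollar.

Assessed value = $2,155,417 × 0.36 = $775,950.12
Taxable value = $775,950.12 − $107,000 = $668,950.12
Pellston USD: $668,950.12 × 0.02712 = $18,141.9272544
City of Wrenford: $668,950.12 × 0.0033 = $2,207.535396
Briarton Township: $668,950.12 × 0.0037 = $2,475.115444
Pinecrest County: $668,950.12 × 0.00534 = $3,572.1936408
Total = $26,396.7717352

$26,397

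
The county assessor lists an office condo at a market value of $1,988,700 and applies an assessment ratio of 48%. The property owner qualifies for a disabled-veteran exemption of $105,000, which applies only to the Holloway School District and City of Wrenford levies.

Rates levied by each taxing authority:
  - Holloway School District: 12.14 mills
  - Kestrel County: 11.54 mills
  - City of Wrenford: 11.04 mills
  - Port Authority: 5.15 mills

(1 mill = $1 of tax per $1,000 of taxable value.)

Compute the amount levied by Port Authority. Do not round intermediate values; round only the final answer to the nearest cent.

Assessed value = $1,988,700 × 0.48 = $954,576
Port Authority taxable value = $954,576 (exemption does not apply)
Port Authority levy = $954,576 × 0.00515 = $4,916.0664

$4,916.07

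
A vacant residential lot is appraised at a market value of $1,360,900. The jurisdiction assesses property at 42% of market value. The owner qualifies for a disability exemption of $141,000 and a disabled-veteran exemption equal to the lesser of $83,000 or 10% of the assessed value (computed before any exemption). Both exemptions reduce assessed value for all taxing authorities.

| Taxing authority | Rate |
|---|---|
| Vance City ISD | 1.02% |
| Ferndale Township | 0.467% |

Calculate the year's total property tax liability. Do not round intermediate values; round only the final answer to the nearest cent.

Assessed value = $1,360,900 × 0.42 = $571,578
Disabled-veteran exemption = min($83,000, 10% × $571,578) = min($83,000, $57,157.8) = $57,157.8 (percentage binds)
Taxable value = $571,578 − $141,000 − $57,157.8 = $373,420.2
Vance City ISD: $373,420.2 × 0.0102 = $3,808.88604
Ferndale Township: $373,420.2 × 0.00467 = $1,743.872334
Total = $5,552.758374

$5,552.76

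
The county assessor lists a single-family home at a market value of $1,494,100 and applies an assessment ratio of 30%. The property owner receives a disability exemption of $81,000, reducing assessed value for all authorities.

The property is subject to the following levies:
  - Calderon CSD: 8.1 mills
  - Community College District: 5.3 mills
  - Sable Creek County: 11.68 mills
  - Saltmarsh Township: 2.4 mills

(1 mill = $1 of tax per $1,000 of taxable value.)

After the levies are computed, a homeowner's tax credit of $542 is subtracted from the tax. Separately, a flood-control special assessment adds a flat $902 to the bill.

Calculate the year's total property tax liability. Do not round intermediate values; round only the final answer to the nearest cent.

Assessed value = $1,494,100 × 0.3 = $448,230
Taxable value = $448,230 − $81,000 = $367,230
Calderon CSD: $367,230 × 0.0081 = $2,974.563
Community College District: $367,230 × 0.0053 = $1,946.319
Sable Creek County: $367,230 × 0.01168 = $4,289.2464
Saltmarsh Township: $367,230 × 0.0024 = $881.352
Levies subtotal = $10,091.4804
After credit = $10,091.4804 − $542 = $9,549.4804
Total = $9,549.4804 + $902 = $10,451.4804

$10,451.48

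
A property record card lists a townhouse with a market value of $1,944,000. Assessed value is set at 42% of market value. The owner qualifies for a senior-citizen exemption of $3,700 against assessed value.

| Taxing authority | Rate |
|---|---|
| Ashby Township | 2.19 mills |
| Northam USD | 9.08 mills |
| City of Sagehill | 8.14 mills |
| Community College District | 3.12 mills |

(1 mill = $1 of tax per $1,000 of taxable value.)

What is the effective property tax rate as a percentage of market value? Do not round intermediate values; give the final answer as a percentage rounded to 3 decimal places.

0.942%

Assessed value = $1,944,000 × 0.42 = $816,480
Taxable value = $816,480 − $3,700 = $812,780
Ashby Township: $812,780 × 0.00219 = $1,779.9882
Northam USD: $812,780 × 0.00908 = $7,380.0424
City of Sagehill: $812,780 × 0.00814 = $6,616.0292
Community College District: $812,780 × 0.00312 = $2,535.8736
Total tax = $18,311.9334
Effective rate = $18,311.9334 ÷ $1,944,000 = 0.942% of market value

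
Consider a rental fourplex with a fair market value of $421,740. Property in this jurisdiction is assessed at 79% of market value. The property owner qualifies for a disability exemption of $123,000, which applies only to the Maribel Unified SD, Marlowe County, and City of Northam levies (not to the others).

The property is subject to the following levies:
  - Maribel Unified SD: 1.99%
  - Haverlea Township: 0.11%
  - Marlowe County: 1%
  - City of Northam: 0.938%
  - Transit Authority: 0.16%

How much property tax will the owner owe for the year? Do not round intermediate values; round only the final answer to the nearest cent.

$9,155.23

Assessed value = $421,740 × 0.79 = $333,174.6
Maribel Unified SD: ($333,174.6 − $123,000) × 0.0199 = $210,174.6 × 0.0199 = $4,182.47454
Haverlea Township: $333,174.6 × 0.0011 = $366.49206
Marlowe County: ($333,174.6 − $123,000) × 0.01 = $210,174.6 × 0.01 = $2,101.746
City of Northam: ($333,174.6 − $123,000) × 0.00938 = $210,174.6 × 0.00938 = $1,971.437748
Transit Authority: $333,174.6 × 0.0016 = $533.07936
Total = $9,155.229708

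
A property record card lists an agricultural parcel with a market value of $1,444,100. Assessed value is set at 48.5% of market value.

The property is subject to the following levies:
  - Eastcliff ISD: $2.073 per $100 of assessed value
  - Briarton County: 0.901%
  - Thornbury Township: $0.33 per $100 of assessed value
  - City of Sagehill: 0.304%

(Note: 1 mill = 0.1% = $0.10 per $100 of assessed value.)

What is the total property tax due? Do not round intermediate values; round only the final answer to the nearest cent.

Assessed value = $1,444,100 × 0.485 = $700,388.5
Eastcliff ISD: $700,388.5 × 0.02073 = $14,519.053605
Briarton County: $700,388.5 × 0.00901 = $6,310.500385
Thornbury Township: $700,388.5 × 0.0033 = $2,311.28205
City of Sagehill: $700,388.5 × 0.00304 = $2,129.18104
Total = $25,270.01708

$25,270.02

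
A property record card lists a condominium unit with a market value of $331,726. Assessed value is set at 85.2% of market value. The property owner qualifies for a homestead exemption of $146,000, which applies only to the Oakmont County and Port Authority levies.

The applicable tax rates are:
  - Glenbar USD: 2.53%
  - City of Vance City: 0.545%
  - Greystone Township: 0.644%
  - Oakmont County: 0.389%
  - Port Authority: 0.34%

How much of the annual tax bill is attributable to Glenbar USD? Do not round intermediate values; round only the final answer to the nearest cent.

$7,150.55

Assessed value = $331,726 × 0.852 = $282,630.552
Glenbar USD taxable value = $282,630.552 (exemption does not apply)
Glenbar USD levy = $282,630.552 × 0.0253 = $7,150.5529656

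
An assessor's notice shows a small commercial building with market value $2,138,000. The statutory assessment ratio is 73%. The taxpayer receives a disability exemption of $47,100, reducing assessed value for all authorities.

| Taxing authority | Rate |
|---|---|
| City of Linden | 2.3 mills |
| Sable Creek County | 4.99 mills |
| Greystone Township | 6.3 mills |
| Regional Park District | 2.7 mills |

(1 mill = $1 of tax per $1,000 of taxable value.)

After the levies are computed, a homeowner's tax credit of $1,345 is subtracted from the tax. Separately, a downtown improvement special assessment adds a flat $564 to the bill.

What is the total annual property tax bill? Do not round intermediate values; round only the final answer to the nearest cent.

$23,876.20

Assessed value = $2,138,000 × 0.73 = $1,560,740
Taxable value = $1,560,740 − $47,100 = $1,513,640
City of Linden: $1,513,640 × 0.0023 = $3,481.372
Sable Creek County: $1,513,640 × 0.00499 = $7,553.0636
Greystone Township: $1,513,640 × 0.0063 = $9,535.932
Regional Park District: $1,513,640 × 0.0027 = $4,086.828
Levies subtotal = $24,657.1956
After credit = $24,657.1956 − $1,345 = $23,312.1956
Total = $23,312.1956 + $564 = $23,876.1956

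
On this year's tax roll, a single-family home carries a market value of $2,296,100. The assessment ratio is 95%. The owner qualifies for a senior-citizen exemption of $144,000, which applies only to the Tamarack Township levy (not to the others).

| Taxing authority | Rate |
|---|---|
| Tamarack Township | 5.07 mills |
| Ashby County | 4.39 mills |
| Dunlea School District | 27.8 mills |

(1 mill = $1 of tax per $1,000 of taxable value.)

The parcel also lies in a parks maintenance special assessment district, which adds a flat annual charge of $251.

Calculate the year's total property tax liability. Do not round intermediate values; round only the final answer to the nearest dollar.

$80,796

Assessed value = $2,296,100 × 0.95 = $2,181,295
Tamarack Township: ($2,181,295 − $144,000) × 0.00507 = $2,037,295 × 0.00507 = $10,329.08565
Ashby County: $2,181,295 × 0.00439 = $9,575.88505
Dunlea School District: $2,181,295 × 0.0278 = $60,640.001
Levies subtotal = $80,544.9717
Total = $80,544.9717 + $251 = $80,795.9717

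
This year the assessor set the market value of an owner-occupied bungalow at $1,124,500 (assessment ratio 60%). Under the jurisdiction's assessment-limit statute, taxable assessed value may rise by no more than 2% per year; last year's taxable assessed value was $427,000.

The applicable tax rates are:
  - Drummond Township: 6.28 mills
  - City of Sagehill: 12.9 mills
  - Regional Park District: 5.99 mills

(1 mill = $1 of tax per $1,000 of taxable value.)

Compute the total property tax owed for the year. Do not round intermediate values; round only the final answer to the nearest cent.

Uncapped assessed value = $1,124,500 × 0.6 = $674,700
Cap limit = $427,000 × 1.02 = $435,540
Taxable assessed value = min($674,700, $435,540) = $435,540 (cap binds)
Drummond Township: $435,540 × 0.00628 = $2,735.1912
City of Sagehill: $435,540 × 0.0129 = $5,618.466
Regional Park District: $435,540 × 0.00599 = $2,608.8846
Total = $10,962.5418

$10,962.54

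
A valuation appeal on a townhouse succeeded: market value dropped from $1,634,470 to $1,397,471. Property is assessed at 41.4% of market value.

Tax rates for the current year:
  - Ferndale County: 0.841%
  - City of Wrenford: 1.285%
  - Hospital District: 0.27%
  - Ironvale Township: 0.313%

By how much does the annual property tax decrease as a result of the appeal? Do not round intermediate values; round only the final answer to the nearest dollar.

Old assessed value = $1,634,470 × 0.414 = $676,670.58
New assessed value = $1,397,471 × 0.414 = $578,552.994
Combined rate = 0.00841 + 0.01285 + 0.0027 + 0.00313 = 0.02709
Old tax = $676,670.58 × 0.02709 = $18,331.0060122
New tax = $578,552.994 × 0.02709 = $15,673.00060746
Reduction = $18,331.0060122 − $15,673.00060746 = $2,658.00540474

$2,658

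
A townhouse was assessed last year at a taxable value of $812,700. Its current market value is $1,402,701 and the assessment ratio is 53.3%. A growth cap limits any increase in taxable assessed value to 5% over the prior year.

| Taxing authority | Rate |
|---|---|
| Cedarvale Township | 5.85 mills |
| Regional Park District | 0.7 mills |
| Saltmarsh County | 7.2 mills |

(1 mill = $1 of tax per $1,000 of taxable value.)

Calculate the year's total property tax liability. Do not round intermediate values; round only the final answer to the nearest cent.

$10,280.04

Uncapped assessed value = $1,402,701 × 0.533 = $747,639.633
Cap limit = $812,700 × 1.05 = $853,335
Taxable assessed value = min($747,639.633, $853,335) = $747,639.633 (cap does not bind)
Cedarvale Township: $747,639.633 × 0.00585 = $4,373.69185305
Regional Park District: $747,639.633 × 0.0007 = $523.3477431
Saltmarsh County: $747,639.633 × 0.0072 = $5,383.0053576
Total = $10,280.04495375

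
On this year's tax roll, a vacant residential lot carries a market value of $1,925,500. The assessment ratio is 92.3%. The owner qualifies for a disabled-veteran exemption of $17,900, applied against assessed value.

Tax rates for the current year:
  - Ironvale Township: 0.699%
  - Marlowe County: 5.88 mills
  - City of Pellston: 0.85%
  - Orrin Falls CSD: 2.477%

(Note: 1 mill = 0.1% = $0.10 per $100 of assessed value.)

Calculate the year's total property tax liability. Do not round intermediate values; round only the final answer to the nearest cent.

Assessed value = $1,925,500 × 0.923 = $1,777,236.5
Taxable value = $1,777,236.5 − $17,900 = $1,759,336.5
Ironvale Township: $1,759,336.5 × 0.00699 = $12,297.762135
Marlowe County: $1,759,336.5 × 0.00588 = $10,344.89862
City of Pellston: $1,759,336.5 × 0.0085 = $14,954.36025
Orrin Falls CSD: $1,759,336.5 × 0.02477 = $43,578.765105
Total = $81,175.78611

$81,175.79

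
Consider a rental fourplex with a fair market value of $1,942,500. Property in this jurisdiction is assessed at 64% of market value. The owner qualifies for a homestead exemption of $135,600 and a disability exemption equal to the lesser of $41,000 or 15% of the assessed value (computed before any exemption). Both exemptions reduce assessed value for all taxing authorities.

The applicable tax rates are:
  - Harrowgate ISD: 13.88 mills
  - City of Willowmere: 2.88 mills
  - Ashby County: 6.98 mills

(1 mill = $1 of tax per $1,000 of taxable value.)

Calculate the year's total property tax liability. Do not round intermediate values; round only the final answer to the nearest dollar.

Assessed value = $1,942,500 × 0.64 = $1,243,200
Disability exemption = min($41,000, 15% × $1,243,200) = min($41,000, $186,480) = $41,000 (dollar cap binds)
Taxable value = $1,243,200 − $135,600 − $41,000 = $1,066,600
Harrowgate ISD: $1,066,600 × 0.01388 = $14,804.408
City of Willowmere: $1,066,600 × 0.00288 = $3,071.808
Ashby County: $1,066,600 × 0.00698 = $7,444.868
Total = $25,321.084

$25,321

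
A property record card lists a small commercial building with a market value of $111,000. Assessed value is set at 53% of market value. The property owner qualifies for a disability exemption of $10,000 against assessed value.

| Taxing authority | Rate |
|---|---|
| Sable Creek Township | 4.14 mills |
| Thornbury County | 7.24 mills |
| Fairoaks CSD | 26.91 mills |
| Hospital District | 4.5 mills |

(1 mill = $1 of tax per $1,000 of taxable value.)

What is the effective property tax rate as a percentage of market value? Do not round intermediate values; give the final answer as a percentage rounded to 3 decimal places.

1.882%

Assessed value = $111,000 × 0.53 = $58,830
Taxable value = $58,830 − $10,000 = $48,830
Sable Creek Township: $48,830 × 0.00414 = $202.1562
Thornbury County: $48,830 × 0.00724 = $353.5292
Fairoaks CSD: $48,830 × 0.02691 = $1,314.0153
Hospital District: $48,830 × 0.0045 = $219.735
Total tax = $2,089.4357
Effective rate = $2,089.4357 ÷ $111,000 = 1.882% of market value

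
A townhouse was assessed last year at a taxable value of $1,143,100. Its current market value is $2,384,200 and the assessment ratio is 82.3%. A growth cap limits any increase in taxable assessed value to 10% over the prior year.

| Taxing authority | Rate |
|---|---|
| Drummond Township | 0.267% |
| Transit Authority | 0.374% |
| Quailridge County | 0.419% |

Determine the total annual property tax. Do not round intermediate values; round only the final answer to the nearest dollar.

$13,329

Uncapped assessed value = $2,384,200 × 0.823 = $1,962,196.6
Cap limit = $1,143,100 × 1.1 = $1,257,410
Taxable assessed value = min($1,962,196.6, $1,257,410) = $1,257,410 (cap binds)
Drummond Township: $1,257,410 × 0.00267 = $3,357.2847
Transit Authority: $1,257,410 × 0.00374 = $4,702.7134
Quailridge County: $1,257,410 × 0.00419 = $5,268.5479
Total = $13,328.546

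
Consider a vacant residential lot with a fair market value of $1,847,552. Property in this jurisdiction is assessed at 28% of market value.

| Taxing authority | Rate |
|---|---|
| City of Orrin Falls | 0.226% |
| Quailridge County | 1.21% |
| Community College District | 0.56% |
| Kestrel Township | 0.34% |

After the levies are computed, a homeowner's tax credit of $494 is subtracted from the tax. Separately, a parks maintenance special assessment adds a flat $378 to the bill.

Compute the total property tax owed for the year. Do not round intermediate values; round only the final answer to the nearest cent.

Assessed value = $1,847,552 × 0.28 = $517,314.56
City of Orrin Falls: $517,314.56 × 0.00226 = $1,169.1309056
Quailridge County: $517,314.56 × 0.0121 = $6,259.506176
Community College District: $517,314.56 × 0.0056 = $2,896.961536
Kestrel Township: $517,314.56 × 0.0034 = $1,758.869504
Levies subtotal = $12,084.4681216
After credit = $12,084.4681216 − $494 = $11,590.4681216
Total = $11,590.4681216 + $378 = $11,968.4681216

$11,968.47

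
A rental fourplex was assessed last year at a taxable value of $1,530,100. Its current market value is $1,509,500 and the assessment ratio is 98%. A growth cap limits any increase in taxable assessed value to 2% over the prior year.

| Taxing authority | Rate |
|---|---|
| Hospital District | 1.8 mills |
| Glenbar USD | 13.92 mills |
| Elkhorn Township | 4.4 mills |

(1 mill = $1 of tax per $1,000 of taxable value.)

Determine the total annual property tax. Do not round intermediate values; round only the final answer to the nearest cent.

$29,763.72

Uncapped assessed value = $1,509,500 × 0.98 = $1,479,310
Cap limit = $1,530,100 × 1.02 = $1,560,702
Taxable assessed value = min($1,479,310, $1,560,702) = $1,479,310 (cap does not bind)
Hospital District: $1,479,310 × 0.0018 = $2,662.758
Glenbar USD: $1,479,310 × 0.01392 = $20,591.9952
Elkhorn Township: $1,479,310 × 0.0044 = $6,508.964
Total = $29,763.7172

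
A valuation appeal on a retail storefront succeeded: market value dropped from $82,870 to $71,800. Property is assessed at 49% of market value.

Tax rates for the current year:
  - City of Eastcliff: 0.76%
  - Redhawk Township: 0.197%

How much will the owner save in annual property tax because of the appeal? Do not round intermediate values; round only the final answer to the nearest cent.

$51.91

Old assessed value = $82,870 × 0.49 = $40,606.3
New assessed value = $71,800 × 0.49 = $35,182
Combined rate = 0.0076 + 0.00197 = 0.00957
Old tax = $40,606.3 × 0.00957 = $388.602291
New tax = $35,182 × 0.00957 = $336.69174
Reduction = $388.602291 − $336.69174 = $51.910551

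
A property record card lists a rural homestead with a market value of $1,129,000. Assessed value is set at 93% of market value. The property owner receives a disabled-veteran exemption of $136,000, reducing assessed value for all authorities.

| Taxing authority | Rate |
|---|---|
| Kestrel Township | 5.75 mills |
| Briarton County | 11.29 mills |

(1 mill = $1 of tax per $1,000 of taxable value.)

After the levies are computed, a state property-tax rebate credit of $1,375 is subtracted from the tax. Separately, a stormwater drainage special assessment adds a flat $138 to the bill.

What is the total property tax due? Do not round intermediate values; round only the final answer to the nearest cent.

$14,337.05

Assessed value = $1,129,000 × 0.93 = $1,049,970
Taxable value = $1,049,970 − $136,000 = $913,970
Kestrel Township: $913,970 × 0.00575 = $5,255.3275
Briarton County: $913,970 × 0.01129 = $10,318.7213
Levies subtotal = $15,574.0488
After credit = $15,574.0488 − $1,375 = $14,199.0488
Total = $14,199.0488 + $138 = $14,337.0488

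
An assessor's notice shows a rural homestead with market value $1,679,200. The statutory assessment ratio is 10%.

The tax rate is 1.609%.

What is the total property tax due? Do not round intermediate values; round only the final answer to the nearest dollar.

Assessed value = $1,679,200 × 0.1 = $167,920
Tax = $167,920 × 0.01609 = $2,701.8328

$2,702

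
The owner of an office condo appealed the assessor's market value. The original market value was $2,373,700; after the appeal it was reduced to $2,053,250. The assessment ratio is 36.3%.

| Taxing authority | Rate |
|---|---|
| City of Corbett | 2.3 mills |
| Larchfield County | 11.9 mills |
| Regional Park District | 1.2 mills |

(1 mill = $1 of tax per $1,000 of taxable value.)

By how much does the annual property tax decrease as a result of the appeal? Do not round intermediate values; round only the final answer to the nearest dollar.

Old assessed value = $2,373,700 × 0.363 = $861,653.1
New assessed value = $2,053,250 × 0.363 = $745,329.75
Combined rate = 0.0023 + 0.0119 + 0.0012 = 0.0154
Old tax = $861,653.1 × 0.0154 = $13,269.45774
New tax = $745,329.75 × 0.0154 = $11,478.07815
Reduction = $13,269.45774 − $11,478.07815 = $1,791.37959

$1,791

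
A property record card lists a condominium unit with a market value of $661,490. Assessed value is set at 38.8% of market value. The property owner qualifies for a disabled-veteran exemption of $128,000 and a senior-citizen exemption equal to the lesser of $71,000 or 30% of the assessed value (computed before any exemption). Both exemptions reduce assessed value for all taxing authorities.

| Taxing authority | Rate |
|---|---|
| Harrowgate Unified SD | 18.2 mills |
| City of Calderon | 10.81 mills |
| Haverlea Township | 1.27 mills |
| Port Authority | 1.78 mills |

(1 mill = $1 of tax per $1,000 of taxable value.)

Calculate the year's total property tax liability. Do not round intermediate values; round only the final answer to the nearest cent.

Assessed value = $661,490 × 0.388 = $256,658.12
Senior-citizen exemption = min($71,000, 30% × $256,658.12) = min($71,000, $76,997.436) = $71,000 (dollar cap binds)
Taxable value = $256,658.12 − $128,000 − $71,000 = $57,658.12
Harrowgate Unified SD: $57,658.12 × 0.0182 = $1,049.377784
City of Calderon: $57,658.12 × 0.01081 = $623.2842772
Haverlea Township: $57,658.12 × 0.00127 = $73.2258124
Port Authority: $57,658.12 × 0.00178 = $102.6314536
Total = $1,848.5193272

$1,848.52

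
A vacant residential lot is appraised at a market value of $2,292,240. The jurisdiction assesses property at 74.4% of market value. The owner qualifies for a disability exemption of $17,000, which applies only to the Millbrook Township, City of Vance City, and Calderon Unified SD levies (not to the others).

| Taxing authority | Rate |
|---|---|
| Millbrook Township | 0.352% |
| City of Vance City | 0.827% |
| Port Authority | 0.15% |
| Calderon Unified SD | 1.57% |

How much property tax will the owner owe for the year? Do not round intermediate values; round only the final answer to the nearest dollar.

$48,973

Assessed value = $2,292,240 × 0.744 = $1,705,426.56
Millbrook Township: ($1,705,426.56 − $17,000) × 0.00352 = $1,688,426.56 × 0.00352 = $5,943.2614912
City of Vance City: ($1,705,426.56 − $17,000) × 0.00827 = $1,688,426.56 × 0.00827 = $13,963.2876512
Port Authority: $1,705,426.56 × 0.0015 = $2,558.13984
Calderon Unified SD: ($1,705,426.56 − $17,000) × 0.0157 = $1,688,426.56 × 0.0157 = $26,508.296992
Total = $48,972.9859744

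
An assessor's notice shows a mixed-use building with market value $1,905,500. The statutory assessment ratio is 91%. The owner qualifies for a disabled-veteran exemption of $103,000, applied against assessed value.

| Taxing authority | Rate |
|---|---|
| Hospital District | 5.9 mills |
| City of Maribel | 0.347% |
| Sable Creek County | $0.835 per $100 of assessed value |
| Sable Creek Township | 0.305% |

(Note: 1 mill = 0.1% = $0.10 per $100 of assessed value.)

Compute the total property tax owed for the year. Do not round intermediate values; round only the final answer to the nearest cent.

$33,875.97

Assessed value = $1,905,500 × 0.91 = $1,734,005
Taxable value = $1,734,005 − $103,000 = $1,631,005
Hospital District: $1,631,005 × 0.0059 = $9,622.9295
City of Maribel: $1,631,005 × 0.00347 = $5,659.58735
Sable Creek County: $1,631,005 × 0.00835 = $13,618.89175
Sable Creek Township: $1,631,005 × 0.00305 = $4,974.56525
Total = $33,875.97385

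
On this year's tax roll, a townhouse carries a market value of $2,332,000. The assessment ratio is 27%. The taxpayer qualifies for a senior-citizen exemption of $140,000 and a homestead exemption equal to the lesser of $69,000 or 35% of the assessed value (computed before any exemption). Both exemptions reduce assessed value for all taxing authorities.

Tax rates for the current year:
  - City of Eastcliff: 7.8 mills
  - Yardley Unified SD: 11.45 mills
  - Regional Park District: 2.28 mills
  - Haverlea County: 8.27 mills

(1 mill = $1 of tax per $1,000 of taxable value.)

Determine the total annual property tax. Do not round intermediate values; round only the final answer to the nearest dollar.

$12,535

Assessed value = $2,332,000 × 0.27 = $629,640
Homestead exemption = min($69,000, 35% × $629,640) = min($69,000, $220,374) = $69,000 (dollar cap binds)
Taxable value = $629,640 − $140,000 − $69,000 = $420,640
City of Eastcliff: $420,640 × 0.0078 = $3,280.992
Yardley Unified SD: $420,640 × 0.01145 = $4,816.328
Regional Park District: $420,640 × 0.00228 = $959.0592
Haverlea County: $420,640 × 0.00827 = $3,478.6928
Total = $12,535.072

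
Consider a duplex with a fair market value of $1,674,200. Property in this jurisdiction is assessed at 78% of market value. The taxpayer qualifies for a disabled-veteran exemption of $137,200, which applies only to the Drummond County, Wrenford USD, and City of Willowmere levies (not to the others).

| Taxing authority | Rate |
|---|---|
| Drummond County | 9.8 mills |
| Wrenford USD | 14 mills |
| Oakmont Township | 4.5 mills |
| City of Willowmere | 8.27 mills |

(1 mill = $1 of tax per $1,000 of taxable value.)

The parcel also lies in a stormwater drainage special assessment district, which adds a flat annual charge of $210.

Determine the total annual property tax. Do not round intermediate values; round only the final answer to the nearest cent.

$43,565.88

Assessed value = $1,674,200 × 0.78 = $1,305,876
Drummond County: ($1,305,876 − $137,200) × 0.0098 = $1,168,676 × 0.0098 = $11,453.0248
Wrenford USD: ($1,305,876 − $137,200) × 0.014 = $1,168,676 × 0.014 = $16,361.464
Oakmont Township: $1,305,876 × 0.0045 = $5,876.442
City of Willowmere: ($1,305,876 − $137,200) × 0.00827 = $1,168,676 × 0.00827 = $9,664.95052
Levies subtotal = $43,355.88132
Total = $43,355.88132 + $210 = $43,565.88132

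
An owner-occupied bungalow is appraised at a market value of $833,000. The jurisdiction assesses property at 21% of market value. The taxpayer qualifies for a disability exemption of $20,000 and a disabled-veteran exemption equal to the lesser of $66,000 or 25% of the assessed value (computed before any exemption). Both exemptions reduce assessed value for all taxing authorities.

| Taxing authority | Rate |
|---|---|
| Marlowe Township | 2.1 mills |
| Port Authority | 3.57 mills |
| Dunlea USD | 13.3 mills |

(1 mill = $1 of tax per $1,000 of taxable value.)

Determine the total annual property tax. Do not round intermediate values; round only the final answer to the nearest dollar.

$2,109

Assessed value = $833,000 × 0.21 = $174,930
Disabled-veteran exemption = min($66,000, 25% × $174,930) = min($66,000, $43,732.5) = $43,732.5 (percentage binds)
Taxable value = $174,930 − $20,000 − $43,732.5 = $111,197.5
Marlowe Township: $111,197.5 × 0.0021 = $233.51475
Port Authority: $111,197.5 × 0.00357 = $396.975075
Dunlea USD: $111,197.5 × 0.0133 = $1,478.92675
Total = $2,109.416575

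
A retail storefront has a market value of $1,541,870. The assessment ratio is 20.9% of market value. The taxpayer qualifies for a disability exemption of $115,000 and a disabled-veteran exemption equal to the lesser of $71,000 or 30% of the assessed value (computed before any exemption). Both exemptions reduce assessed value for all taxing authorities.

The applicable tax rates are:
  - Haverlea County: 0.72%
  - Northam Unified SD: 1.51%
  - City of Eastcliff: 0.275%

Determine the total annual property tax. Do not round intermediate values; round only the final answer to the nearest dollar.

$3,413

Assessed value = $1,541,870 × 0.209 = $322,250.83
Disabled-veteran exemption = min($71,000, 30% × $322,250.83) = min($71,000, $96,675.249) = $71,000 (dollar cap binds)
Taxable value = $322,250.83 − $115,000 − $71,000 = $136,250.83
Haverlea County: $136,250.83 × 0.0072 = $981.005976
Northam Unified SD: $136,250.83 × 0.0151 = $2,057.387533
City of Eastcliff: $136,250.83 × 0.00275 = $374.6897825
Total = $3,413.0832915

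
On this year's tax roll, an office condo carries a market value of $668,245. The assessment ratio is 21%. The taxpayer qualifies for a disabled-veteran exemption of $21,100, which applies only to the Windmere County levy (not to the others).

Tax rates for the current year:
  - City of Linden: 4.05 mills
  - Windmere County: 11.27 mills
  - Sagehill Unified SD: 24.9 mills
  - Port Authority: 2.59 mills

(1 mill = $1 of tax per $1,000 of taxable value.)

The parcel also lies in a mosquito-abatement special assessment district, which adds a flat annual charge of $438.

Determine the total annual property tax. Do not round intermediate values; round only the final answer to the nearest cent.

$6,207.79

Assessed value = $668,245 × 0.21 = $140,331.45
City of Linden: $140,331.45 × 0.00405 = $568.3423725
Windmere County: ($140,331.45 − $21,100) × 0.01127 = $119,231.45 × 0.01127 = $1,343.7384415
Sagehill Unified SD: $140,331.45 × 0.0249 = $3,494.253105
Port Authority: $140,331.45 × 0.00259 = $363.4584555
Levies subtotal = $5,769.7923745
Total = $5,769.7923745 + $438 = $6,207.7923745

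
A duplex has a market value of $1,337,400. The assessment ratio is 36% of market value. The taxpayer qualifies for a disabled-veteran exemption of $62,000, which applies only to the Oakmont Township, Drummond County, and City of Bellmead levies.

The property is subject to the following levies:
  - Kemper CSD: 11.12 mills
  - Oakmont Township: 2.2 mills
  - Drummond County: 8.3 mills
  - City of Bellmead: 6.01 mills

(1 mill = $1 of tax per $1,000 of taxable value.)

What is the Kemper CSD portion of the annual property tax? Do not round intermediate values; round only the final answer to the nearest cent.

$5,353.88

Assessed value = $1,337,400 × 0.36 = $481,464
Kemper CSD taxable value = $481,464 (exemption does not apply)
Kemper CSD levy = $481,464 × 0.01112 = $5,353.87968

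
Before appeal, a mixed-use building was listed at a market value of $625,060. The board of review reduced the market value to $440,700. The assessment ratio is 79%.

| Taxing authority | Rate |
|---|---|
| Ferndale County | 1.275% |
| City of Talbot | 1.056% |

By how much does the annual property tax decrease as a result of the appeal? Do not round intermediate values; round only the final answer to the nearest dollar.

Old assessed value = $625,060 × 0.79 = $493,797.4
New assessed value = $440,700 × 0.79 = $348,153
Combined rate = 0.01275 + 0.01056 = 0.02331
Old tax = $493,797.4 × 0.02331 = $11,510.417394
New tax = $348,153 × 0.02331 = $8,115.44643
Reduction = $11,510.417394 − $8,115.44643 = $3,394.970964

$3,395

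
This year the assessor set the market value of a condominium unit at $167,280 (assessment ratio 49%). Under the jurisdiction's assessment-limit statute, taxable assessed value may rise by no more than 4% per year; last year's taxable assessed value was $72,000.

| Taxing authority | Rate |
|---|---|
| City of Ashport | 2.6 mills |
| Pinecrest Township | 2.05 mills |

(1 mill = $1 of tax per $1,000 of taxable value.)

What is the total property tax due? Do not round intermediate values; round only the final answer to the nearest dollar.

$348

Uncapped assessed value = $167,280 × 0.49 = $81,967.2
Cap limit = $72,000 × 1.04 = $74,880
Taxable assessed value = min($81,967.2, $74,880) = $74,880 (cap binds)
City of Ashport: $74,880 × 0.0026 = $194.688
Pinecrest Township: $74,880 × 0.00205 = $153.504
Total = $348.192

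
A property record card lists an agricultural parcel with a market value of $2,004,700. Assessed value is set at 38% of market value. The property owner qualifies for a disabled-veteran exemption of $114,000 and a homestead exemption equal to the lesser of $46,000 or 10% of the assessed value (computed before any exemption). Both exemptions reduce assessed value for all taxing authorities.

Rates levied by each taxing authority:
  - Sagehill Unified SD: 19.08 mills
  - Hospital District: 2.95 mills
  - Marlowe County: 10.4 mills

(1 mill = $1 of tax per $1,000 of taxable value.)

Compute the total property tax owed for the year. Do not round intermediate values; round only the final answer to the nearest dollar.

$19,516

Assessed value = $2,004,700 × 0.38 = $761,786
Homestead exemption = min($46,000, 10% × $761,786) = min($46,000, $76,178.6) = $46,000 (dollar cap binds)
Taxable value = $761,786 − $114,000 − $46,000 = $601,786
Sagehill Unified SD: $601,786 × 0.01908 = $11,482.07688
Hospital District: $601,786 × 0.00295 = $1,775.2687
Marlowe County: $601,786 × 0.0104 = $6,258.5744
Total = $19,515.91998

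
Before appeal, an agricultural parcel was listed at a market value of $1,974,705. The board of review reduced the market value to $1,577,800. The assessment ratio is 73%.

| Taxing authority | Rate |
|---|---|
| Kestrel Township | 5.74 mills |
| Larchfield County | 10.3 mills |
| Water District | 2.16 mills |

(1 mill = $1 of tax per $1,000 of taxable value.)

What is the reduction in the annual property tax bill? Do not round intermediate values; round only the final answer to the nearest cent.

$5,273.28

Old assessed value = $1,974,705 × 0.73 = $1,441,534.65
New assessed value = $1,577,800 × 0.73 = $1,151,794
Combined rate = 0.00574 + 0.0103 + 0.00216 = 0.0182
Old tax = $1,441,534.65 × 0.0182 = $26,235.93063
New tax = $1,151,794 × 0.0182 = $20,962.6508
Reduction = $26,235.93063 − $20,962.6508 = $5,273.27983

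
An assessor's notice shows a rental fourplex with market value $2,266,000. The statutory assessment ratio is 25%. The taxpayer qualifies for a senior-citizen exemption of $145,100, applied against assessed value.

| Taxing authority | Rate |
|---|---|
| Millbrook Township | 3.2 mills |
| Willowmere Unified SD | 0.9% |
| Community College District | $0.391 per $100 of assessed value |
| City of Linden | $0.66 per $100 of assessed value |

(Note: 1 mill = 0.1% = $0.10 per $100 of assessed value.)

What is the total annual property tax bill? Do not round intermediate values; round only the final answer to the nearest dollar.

Assessed value = $2,266,000 × 0.25 = $566,500
Taxable value = $566,500 − $145,100 = $421,400
Millbrook Township: $421,400 × 0.0032 = $1,348.48
Willowmere Unified SD: $421,400 × 0.009 = $3,792.6
Community College District: $421,400 × 0.00391 = $1,647.674
City of Linden: $421,400 × 0.0066 = $2,781.24
Total = $9,569.994

$9,570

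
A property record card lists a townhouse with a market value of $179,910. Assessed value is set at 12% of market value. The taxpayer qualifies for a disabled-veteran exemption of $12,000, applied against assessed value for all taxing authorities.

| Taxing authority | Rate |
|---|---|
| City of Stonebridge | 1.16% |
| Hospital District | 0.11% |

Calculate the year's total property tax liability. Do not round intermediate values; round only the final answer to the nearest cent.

Assessed value = $179,910 × 0.12 = $21,589.2
Taxable value = $21,589.2 − $12,000 = $9,589.2
City of Stonebridge: $9,589.2 × 0.0116 = $111.23472
Hospital District: $9,589.2 × 0.0011 = $10.54812
Total = $111.23472 + $10.54812 = $121.78284

$121.78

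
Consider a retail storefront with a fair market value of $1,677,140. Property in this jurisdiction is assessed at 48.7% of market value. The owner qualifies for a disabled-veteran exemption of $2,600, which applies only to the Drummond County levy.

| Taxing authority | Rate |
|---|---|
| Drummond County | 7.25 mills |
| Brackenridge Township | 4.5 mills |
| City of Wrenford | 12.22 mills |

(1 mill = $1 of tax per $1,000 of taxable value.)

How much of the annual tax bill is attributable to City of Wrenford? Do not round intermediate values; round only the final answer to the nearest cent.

Assessed value = $1,677,140 × 0.487 = $816,767.18
City of Wrenford taxable value = $816,767.18 (exemption does not apply)
City of Wrenford levy = $816,767.18 × 0.01222 = $9,980.8949396

$9,980.89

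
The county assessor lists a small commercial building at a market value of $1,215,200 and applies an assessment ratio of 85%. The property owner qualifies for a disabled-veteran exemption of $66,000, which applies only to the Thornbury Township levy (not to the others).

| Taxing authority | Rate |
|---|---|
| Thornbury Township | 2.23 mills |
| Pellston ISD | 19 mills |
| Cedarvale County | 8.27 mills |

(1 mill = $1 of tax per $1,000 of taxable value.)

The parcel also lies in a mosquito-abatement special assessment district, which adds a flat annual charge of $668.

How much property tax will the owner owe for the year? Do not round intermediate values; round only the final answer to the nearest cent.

$30,991.96

Assessed value = $1,215,200 × 0.85 = $1,032,920
Thornbury Township: ($1,032,920 − $66,000) × 0.00223 = $966,920 × 0.00223 = $2,156.2316
Pellston ISD: $1,032,920 × 0.019 = $19,625.48
Cedarvale County: $1,032,920 × 0.00827 = $8,542.2484
Levies subtotal = $30,323.96
Total = $30,323.96 + $668 = $30,991.96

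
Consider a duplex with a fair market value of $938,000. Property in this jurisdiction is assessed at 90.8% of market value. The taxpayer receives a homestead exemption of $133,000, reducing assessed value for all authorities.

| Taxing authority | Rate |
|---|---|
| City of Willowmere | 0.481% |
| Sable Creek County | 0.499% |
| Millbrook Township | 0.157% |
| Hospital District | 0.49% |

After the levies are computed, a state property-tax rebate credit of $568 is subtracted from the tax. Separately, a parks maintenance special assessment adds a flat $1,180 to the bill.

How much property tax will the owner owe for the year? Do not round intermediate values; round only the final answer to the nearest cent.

$12,305.31

Assessed value = $938,000 × 0.908 = $851,704
Taxable value = $851,704 − $133,000 = $718,704
City of Willowmere: $718,704 × 0.00481 = $3,456.96624
Sable Creek County: $718,704 × 0.00499 = $3,586.33296
Millbrook Township: $718,704 × 0.00157 = $1,128.36528
Hospital District: $718,704 × 0.0049 = $3,521.6496
Levies subtotal = $11,693.31408
After credit = $11,693.31408 − $568 = $11,125.31408
Total = $11,125.31408 + $1,180 = $12,305.31408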